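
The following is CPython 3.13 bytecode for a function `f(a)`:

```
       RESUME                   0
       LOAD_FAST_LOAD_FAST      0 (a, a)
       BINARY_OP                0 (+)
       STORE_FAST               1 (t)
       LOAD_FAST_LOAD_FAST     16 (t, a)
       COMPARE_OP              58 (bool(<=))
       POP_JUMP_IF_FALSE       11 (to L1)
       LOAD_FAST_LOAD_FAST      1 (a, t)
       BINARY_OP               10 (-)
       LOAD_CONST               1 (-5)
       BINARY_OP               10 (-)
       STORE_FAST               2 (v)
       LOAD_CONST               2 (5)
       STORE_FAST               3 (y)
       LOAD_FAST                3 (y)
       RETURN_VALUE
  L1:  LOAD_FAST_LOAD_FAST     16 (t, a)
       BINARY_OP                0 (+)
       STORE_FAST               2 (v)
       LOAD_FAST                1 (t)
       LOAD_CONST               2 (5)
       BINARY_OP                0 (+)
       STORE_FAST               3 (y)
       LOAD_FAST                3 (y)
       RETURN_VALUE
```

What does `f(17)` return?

39

LOAD_FAST_LOAD_FAST a,a → push 17,17. Stack: [17, 17]
BINARY_OP + → 17 + 17 = 34. Stack: [34]
STORE_FAST t → t=34. Stack: []
LOAD_FAST_LOAD_FAST t,a → push 34,17. Stack: [34, 17]
COMPARE_OP bool(<=) → 34 vs 17 = False. Stack: [False]
POP_JUMP_IF_FALSE → pop False; jump. Stack: []
LOAD_FAST_LOAD_FAST t,a → push 34,17. Stack: [34, 17]
BINARY_OP + → 34 + 17 = 51. Stack: [51]
STORE_FAST v → v=51. Stack: []
LOAD_FAST t → push 34. Stack: [34]
LOAD_CONST → push 5. Stack: [34, 5]
BINARY_OP + → 34 + 5 = 39. Stack: [39]
STORE_FAST y → y=39. Stack: []
LOAD_FAST y → push 39. Stack: [39]
RETURN_VALUE → return 39.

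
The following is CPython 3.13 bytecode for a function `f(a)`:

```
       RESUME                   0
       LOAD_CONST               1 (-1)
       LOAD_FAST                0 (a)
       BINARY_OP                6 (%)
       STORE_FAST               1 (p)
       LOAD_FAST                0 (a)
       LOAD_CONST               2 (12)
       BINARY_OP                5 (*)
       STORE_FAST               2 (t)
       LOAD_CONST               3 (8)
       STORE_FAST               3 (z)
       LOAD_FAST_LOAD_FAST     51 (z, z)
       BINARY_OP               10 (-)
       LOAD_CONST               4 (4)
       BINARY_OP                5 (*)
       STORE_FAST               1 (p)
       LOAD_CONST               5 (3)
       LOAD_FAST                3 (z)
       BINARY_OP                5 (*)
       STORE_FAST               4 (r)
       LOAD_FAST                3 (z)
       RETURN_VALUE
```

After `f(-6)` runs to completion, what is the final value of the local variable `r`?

24

LOAD_CONST → push -1. Stack: [-1]
LOAD_FAST a → push -6. Stack: [-1, -6]
BINARY_OP % → -1 % -6 = -1. Stack: [-1]
STORE_FAST p → p=-1. Stack: []
LOAD_FAST a → push -6. Stack: [-6]
LOAD_CONST → push 12. Stack: [-6, 12]
BINARY_OP * → -6 * 12 = -72. Stack: [-72]
STORE_FAST t → t=-72. Stack: []
LOAD_CONST → push 8. Stack: [8]
STORE_FAST z → z=8. Stack: []
LOAD_FAST_LOAD_FAST z,z → push 8,8. Stack: [8, 8]
BINARY_OP - → 8 - 8 = 0. Stack: [0]
LOAD_CONST → push 4. Stack: [0, 4]
BINARY_OP * → 0 * 4 = 0. Stack: [0]
STORE_FAST p → p=0. Stack: []
LOAD_CONST → push 3. Stack: [3]
LOAD_FAST z → push 8. Stack: [3, 8]
BINARY_OP * → 3 * 8 = 24. Stack: [24]
STORE_FAST r → r=24. Stack: []
LOAD_FAST z → push 8. Stack: [8]
RETURN_VALUE → return 8.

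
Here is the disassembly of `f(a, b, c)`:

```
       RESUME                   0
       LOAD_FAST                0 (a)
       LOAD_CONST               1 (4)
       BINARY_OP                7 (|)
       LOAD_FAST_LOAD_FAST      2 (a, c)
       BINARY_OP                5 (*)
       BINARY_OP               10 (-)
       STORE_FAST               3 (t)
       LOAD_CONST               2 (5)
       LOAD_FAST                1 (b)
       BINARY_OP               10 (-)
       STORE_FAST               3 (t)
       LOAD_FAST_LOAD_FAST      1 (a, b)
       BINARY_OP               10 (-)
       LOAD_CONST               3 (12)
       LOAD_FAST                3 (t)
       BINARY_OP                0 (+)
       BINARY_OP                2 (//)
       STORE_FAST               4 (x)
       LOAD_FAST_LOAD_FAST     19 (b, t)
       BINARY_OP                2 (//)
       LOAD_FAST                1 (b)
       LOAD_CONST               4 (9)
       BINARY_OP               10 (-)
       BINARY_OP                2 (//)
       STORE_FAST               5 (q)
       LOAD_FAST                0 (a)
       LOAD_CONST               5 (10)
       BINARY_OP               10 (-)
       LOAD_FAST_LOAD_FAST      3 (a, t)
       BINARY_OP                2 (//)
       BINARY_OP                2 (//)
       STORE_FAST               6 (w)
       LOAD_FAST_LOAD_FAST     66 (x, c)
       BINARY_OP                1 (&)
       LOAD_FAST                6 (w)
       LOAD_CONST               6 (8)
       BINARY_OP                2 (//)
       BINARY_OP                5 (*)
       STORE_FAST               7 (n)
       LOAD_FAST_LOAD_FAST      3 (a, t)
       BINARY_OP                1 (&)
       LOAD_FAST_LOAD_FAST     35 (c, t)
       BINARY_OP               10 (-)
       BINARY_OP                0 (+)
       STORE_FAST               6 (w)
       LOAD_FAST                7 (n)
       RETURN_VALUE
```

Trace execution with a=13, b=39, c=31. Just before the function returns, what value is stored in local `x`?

LOAD_FAST a → push 13. Stack: [13]
LOAD_CONST → push 4. Stack: [13, 4]
BINARY_OP | → 13 | 4 = 13. Stack: [13]
LOAD_FAST_LOAD_FAST a,c → push 13,31. Stack: [13, 13, 31]
BINARY_OP * → 13 * 31 = 403. Stack: [13, 403]
BINARY_OP - → 13 - 403 = -390. Stack: [-390]
STORE_FAST t → t=-390. Stack: []
LOAD_CONST → push 5. Stack: [5]
LOAD_FAST b → push 39. Stack: [5, 39]
BINARY_OP - → 5 - 39 = -34. Stack: [-34]
STORE_FAST t → t=-34. Stack: []
LOAD_FAST_LOAD_FAST a,b → push 13,39. Stack: [13, 39]
BINARY_OP - → 13 - 39 = -26. Stack: [-26]
LOAD_CONST → push 12. Stack: [-26, 12]
LOAD_FAST t → push -34. Stack: [-26, 12, -34]
BINARY_OP + → 12 + -34 = -22. Stack: [-26, -22]
BINARY_OP // → -26 // -22 = 1. Stack: [1]
STORE_FAST x → x=1. Stack: []
LOAD_FAST_LOAD_FAST b,t → push 39,-34. Stack: [39, -34]
BINARY_OP // → 39 // -34 = -2. Stack: [-2]
LOAD_FAST b → push 39. Stack: [-2, 39]
LOAD_CONST → push 9. Stack: [-2, 39, 9]
BINARY_OP - → 39 - 9 = 30. Stack: [-2, 30]
BINARY_OP // → -2 // 30 = -1. Stack: [-1]
STORE_FAST q → q=-1. Stack: []
LOAD_FAST a → push 13. Stack: [13]
LOAD_CONST → push 10. Stack: [13, 10]
BINARY_OP - → 13 - 10 = 3. Stack: [3]
LOAD_FAST_LOAD_FAST a,t → push 13,-34. Stack: [3, 13, -34]
BINARY_OP // → 13 // -34 = -1. Stack: [3, -1]
BINARY_OP // → 3 // -1 = -3. Stack: [-3]
STORE_FAST w → w=-3. Stack: []
LOAD_FAST_LOAD_FAST x,c → push 1,31. Stack: [1, 31]
BINARY_OP & → 1 & 31 = 1. Stack: [1]
LOAD_FAST w → push -3. Stack: [1, -3]
LOAD_CONST → push 8. Stack: [1, -3, 8]
BINARY_OP // → -3 // 8 = -1. Stack: [1, -1]
BINARY_OP * → 1 * -1 = -1. Stack: [-1]
STORE_FAST n → n=-1. Stack: []
LOAD_FAST_LOAD_FAST a,t → push 13,-34. Stack: [13, -34]
BINARY_OP & → 13 & -34 = 12. Stack: [12]
LOAD_FAST_LOAD_FAST c,t → push 31,-34. Stack: [12, 31, -34]
BINARY_OP - → 31 - -34 = 65. Stack: [12, 65]
BINARY_OP + → 12 + 65 = 77. Stack: [77]
STORE_FAST w → w=77. Stack: []
LOAD_FAST n → push -1. Stack: [-1]
RETURN_VALUE → return -1.

1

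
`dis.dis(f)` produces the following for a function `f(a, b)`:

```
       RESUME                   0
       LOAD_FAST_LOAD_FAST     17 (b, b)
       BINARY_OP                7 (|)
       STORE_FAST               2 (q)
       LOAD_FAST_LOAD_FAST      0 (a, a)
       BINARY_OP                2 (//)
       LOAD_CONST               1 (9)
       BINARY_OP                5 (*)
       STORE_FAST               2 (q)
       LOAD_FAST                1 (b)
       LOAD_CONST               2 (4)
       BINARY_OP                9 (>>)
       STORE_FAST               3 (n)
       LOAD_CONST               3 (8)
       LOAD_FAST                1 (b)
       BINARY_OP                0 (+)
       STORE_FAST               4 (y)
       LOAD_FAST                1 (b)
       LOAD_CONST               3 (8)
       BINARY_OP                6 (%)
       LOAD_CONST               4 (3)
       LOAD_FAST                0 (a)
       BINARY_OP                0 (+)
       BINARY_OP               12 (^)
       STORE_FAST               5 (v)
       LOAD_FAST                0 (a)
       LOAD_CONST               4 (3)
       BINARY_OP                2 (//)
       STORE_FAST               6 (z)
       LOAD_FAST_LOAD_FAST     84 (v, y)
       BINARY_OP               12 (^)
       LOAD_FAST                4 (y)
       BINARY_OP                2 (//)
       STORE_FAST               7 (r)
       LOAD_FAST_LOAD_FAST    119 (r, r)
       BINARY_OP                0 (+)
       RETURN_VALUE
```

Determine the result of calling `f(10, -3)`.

LOAD_FAST_LOAD_FAST b,b → push -3,-3. Stack: [-3, -3]
BINARY_OP | → -3 | -3 = -3. Stack: [-3]
STORE_FAST q → q=-3. Stack: []
LOAD_FAST_LOAD_FAST a,a → push 10,10. Stack: [10, 10]
BINARY_OP // → 10 // 10 = 1. Stack: [1]
LOAD_CONST → push 9. Stack: [1, 9]
BINARY_OP * → 1 * 9 = 9. Stack: [9]
STORE_FAST q → q=9. Stack: []
LOAD_FAST b → push -3. Stack: [-3]
LOAD_CONST → push 4. Stack: [-3, 4]
BINARY_OP >> → -3 >> 4 = -1. Stack: [-1]
STORE_FAST n → n=-1. Stack: []
LOAD_CONST → push 8. Stack: [8]
LOAD_FAST b → push -3. Stack: [8, -3]
BINARY_OP + → 8 + -3 = 5. Stack: [5]
STORE_FAST y → y=5. Stack: []
LOAD_FAST b → push -3. Stack: [-3]
LOAD_CONST → push 8. Stack: [-3, 8]
BINARY_OP % → -3 % 8 = 5. Stack: [5]
LOAD_CONST → push 3. Stack: [5, 3]
LOAD_FAST a → push 10. Stack: [5, 3, 10]
BINARY_OP + → 3 + 10 = 13. Stack: [5, 13]
BINARY_OP ^ → 5 ^ 13 = 8. Stack: [8]
STORE_FAST v → v=8. Stack: []
LOAD_FAST a → push 10. Stack: [10]
LOAD_CONST → push 3. Stack: [10, 3]
BINARY_OP // → 10 // 3 = 3. Stack: [3]
STORE_FAST z → z=3. Stack: []
LOAD_FAST_LOAD_FAST v,y → push 8,5. Stack: [8, 5]
BINARY_OP ^ → 8 ^ 5 = 13. Stack: [13]
LOAD_FAST y → push 5. Stack: [13, 5]
BINARY_OP // → 13 // 5 = 2. Stack: [2]
STORE_FAST r → r=2. Stack: []
LOAD_FAST_LOAD_FAST r,r → push 2,2. Stack: [2, 2]
BINARY_OP + → 2 + 2 = 4. Stack: [4]
RETURN_VALUE → return 4.

4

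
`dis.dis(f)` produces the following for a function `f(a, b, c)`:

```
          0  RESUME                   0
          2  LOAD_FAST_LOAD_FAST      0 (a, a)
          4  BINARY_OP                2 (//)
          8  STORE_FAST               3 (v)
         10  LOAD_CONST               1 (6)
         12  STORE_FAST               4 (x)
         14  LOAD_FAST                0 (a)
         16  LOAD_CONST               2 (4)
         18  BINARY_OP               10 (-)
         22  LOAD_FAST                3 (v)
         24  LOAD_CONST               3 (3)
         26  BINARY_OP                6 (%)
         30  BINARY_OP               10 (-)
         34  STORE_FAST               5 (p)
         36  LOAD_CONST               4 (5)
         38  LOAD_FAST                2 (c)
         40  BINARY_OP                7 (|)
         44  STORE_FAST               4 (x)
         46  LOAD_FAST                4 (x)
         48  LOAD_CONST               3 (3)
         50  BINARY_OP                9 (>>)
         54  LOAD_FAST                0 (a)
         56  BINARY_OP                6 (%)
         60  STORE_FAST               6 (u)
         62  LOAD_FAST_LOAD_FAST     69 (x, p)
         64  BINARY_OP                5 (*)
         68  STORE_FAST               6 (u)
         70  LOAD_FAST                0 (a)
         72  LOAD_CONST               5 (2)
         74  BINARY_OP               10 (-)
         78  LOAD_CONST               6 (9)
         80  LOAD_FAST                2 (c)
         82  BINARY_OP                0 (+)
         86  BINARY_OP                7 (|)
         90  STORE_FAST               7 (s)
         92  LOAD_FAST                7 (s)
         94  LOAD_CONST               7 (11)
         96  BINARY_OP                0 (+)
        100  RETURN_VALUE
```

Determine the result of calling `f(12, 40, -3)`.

LOAD_FAST_LOAD_FAST a,a → push 12,12. Stack: [12, 12]
BINARY_OP // → 12 // 12 = 1. Stack: [1]
STORE_FAST v → v=1. Stack: []
LOAD_CONST → push 6. Stack: [6]
STORE_FAST x → x=6. Stack: []
LOAD_FAST a → push 12. Stack: [12]
LOAD_CONST → push 4. Stack: [12, 4]
BINARY_OP - → 12 - 4 = 8. Stack: [8]
LOAD_FAST v → push 1. Stack: [8, 1]
LOAD_CONST → push 3. Stack: [8, 1, 3]
BINARY_OP % → 1 % 3 = 1. Stack: [8, 1]
BINARY_OP - → 8 - 1 = 7. Stack: [7]
STORE_FAST p → p=7. Stack: []
LOAD_CONST → push 5. Stack: [5]
LOAD_FAST c → push -3. Stack: [5, -3]
BINARY_OP | → 5 | -3 = -3. Stack: [-3]
STORE_FAST x → x=-3. Stack: []
LOAD_FAST x → push -3. Stack: [-3]
LOAD_CONST → push 3. Stack: [-3, 3]
BINARY_OP >> → -3 >> 3 = -1. Stack: [-1]
LOAD_FAST a → push 12. Stack: [-1, 12]
BINARY_OP % → -1 % 12 = 11. Stack: [11]
STORE_FAST u → u=11. Stack: []
LOAD_FAST_LOAD_FAST x,p → push -3,7. Stack: [-3, 7]
BINARY_OP * → -3 * 7 = -21. Stack: [-21]
STORE_FAST u → u=-21. Stack: []
LOAD_FAST a → push 12. Stack: [12]
LOAD_CONST → push 2. Stack: [12, 2]
BINARY_OP - → 12 - 2 = 10. Stack: [10]
LOAD_CONST → push 9. Stack: [10, 9]
LOAD_FAST c → push -3. Stack: [10, 9, -3]
BINARY_OP + → 9 + -3 = 6. Stack: [10, 6]
BINARY_OP | → 10 | 6 = 14. Stack: [14]
STORE_FAST s → s=14. Stack: []
LOAD_FAST s → push 14. Stack: [14]
LOAD_CONST → push 11. Stack: [14, 11]
BINARY_OP + → 14 + 11 = 25. Stack: [25]
RETURN_VALUE → return 25.

25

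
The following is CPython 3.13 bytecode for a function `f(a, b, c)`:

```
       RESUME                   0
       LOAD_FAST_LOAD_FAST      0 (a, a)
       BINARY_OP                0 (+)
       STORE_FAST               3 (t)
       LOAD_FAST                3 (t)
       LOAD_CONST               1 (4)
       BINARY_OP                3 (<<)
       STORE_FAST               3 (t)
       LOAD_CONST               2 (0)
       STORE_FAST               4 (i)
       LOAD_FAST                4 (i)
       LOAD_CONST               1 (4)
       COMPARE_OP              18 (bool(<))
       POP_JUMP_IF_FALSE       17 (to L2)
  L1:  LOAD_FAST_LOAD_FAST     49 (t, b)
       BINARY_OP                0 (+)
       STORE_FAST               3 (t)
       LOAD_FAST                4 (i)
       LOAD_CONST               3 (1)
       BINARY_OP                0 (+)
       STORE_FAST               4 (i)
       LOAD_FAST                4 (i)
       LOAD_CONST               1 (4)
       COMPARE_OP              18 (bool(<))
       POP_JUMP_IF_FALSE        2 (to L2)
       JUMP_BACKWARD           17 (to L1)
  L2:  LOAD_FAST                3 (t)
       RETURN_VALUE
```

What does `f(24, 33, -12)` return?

900

LOAD_FAST_LOAD_FAST a,a → push 24,24. Stack: [24, 24]
BINARY_OP + → 24 + 24 = 48. Stack: [48]
STORE_FAST t → t=48. Stack: []
LOAD_FAST t → push 48. Stack: [48]
LOAD_CONST → push 4. Stack: [48, 4]
BINARY_OP << → 48 << 4 = 768. Stack: [768]
STORE_FAST t → t=768. Stack: []
LOAD_CONST → push 0. Stack: [0]
STORE_FAST i → i=0. Stack: []
LOAD_FAST i → push 0. Stack: [0]
LOAD_CONST → push 4. Stack: [0, 4]
COMPARE_OP bool(<) → 0 vs 4 = True. Stack: [True]
POP_JUMP_IF_FALSE → pop True; no jump. Stack: []
LOAD_FAST_LOAD_FAST t,b → push 768,33. Stack: [768, 33]
BINARY_OP + → 768 + 33 = 801. Stack: [801]
STORE_FAST t → t=801. Stack: []
LOAD_FAST i → push 0. Stack: [0]
LOAD_CONST → push 1. Stack: [0, 1]
BINARY_OP + → 0 + 1 = 1. Stack: [1]
STORE_FAST i → i=1. Stack: []
LOAD_FAST i → push 1. Stack: [1]
LOAD_CONST → push 4. Stack: [1, 4]
COMPARE_OP bool(<) → 1 vs 4 = True. Stack: [True]
POP_JUMP_IF_FALSE → pop True; no jump. Stack: []
LOAD_FAST_LOAD_FAST t,b → push 801,33. Stack: [801, 33]
BINARY_OP + → 801 + 33 = 834. Stack: [834]
STORE_FAST t → t=834. Stack: []
LOAD_FAST i → push 1. Stack: [1]
LOAD_CONST → push 1. Stack: [1, 1]
BINARY_OP + → 1 + 1 = 2. Stack: [2]
STORE_FAST i → i=2. Stack: []
LOAD_FAST i → push 2. Stack: [2]
LOAD_CONST → push 4. Stack: [2, 4]
COMPARE_OP bool(<) → 2 vs 4 = True. Stack: [True]
POP_JUMP_IF_FALSE → pop True; no jump. Stack: []
LOAD_FAST_LOAD_FAST t,b → push 834,33. Stack: [834, 33]
BINARY_OP + → 834 + 33 = 867. Stack: [867]
STORE_FAST t → t=867. Stack: []
LOAD_FAST i → push 2. Stack: [2]
LOAD_CONST → push 1. Stack: [2, 1]
BINARY_OP + → 2 + 1 = 3. Stack: [3]
STORE_FAST i → i=3. Stack: []
LOAD_FAST i → push 3. Stack: [3]
LOAD_CONST → push 4. Stack: [3, 4]
COMPARE_OP bool(<) → 3 vs 4 = True. Stack: [True]
POP_JUMP_IF_FALSE → pop True; no jump. Stack: []
LOAD_FAST_LOAD_FAST t,b → push 867,33. Stack: [867, 33]
BINARY_OP + → 867 + 33 = 900. Stack: [900]
STORE_FAST t → t=900. Stack: []
LOAD_FAST i → push 3. Stack: [3]
LOAD_CONST → push 1. Stack: [3, 1]
BINARY_OP + → 3 + 1 = 4. Stack: [4]
STORE_FAST i → i=4. Stack: []
LOAD_FAST i → push 4. Stack: [4]
LOAD_CONST → push 4. Stack: [4, 4]
COMPARE_OP bool(<) → 4 vs 4 = False. Stack: [False]
POP_JUMP_IF_FALSE → pop False; jump. Stack: []
LOAD_FAST t → push 900. Stack: [900]
RETURN_VALUE → return 900.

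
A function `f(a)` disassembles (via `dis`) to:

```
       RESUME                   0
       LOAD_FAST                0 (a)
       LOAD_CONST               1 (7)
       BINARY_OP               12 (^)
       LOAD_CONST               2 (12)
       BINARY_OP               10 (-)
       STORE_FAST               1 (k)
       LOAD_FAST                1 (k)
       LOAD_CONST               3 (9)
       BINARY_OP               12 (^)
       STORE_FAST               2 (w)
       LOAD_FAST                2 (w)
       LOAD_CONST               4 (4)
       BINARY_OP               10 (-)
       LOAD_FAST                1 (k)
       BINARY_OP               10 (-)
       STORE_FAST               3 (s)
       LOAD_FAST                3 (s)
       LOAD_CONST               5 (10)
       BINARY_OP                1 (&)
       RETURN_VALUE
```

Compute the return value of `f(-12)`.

2

LOAD_FAST a → push -12. Stack: [-12]
LOAD_CONST → push 7. Stack: [-12, 7]
BINARY_OP ^ → -12 ^ 7 = -13. Stack: [-13]
LOAD_CONST → push 12. Stack: [-13, 12]
BINARY_OP - → -13 - 12 = -25. Stack: [-25]
STORE_FAST k → k=-25. Stack: []
LOAD_FAST k → push -25. Stack: [-25]
LOAD_CONST → push 9. Stack: [-25, 9]
BINARY_OP ^ → -25 ^ 9 = -18. Stack: [-18]
STORE_FAST w → w=-18. Stack: []
LOAD_FAST w → push -18. Stack: [-18]
LOAD_CONST → push 4. Stack: [-18, 4]
BINARY_OP - → -18 - 4 = -22. Stack: [-22]
LOAD_FAST k → push -25. Stack: [-22, -25]
BINARY_OP - → -22 - -25 = 3. Stack: [3]
STORE_FAST s → s=3. Stack: []
LOAD_FAST s → push 3. Stack: [3]
LOAD_CONST → push 10. Stack: [3, 10]
BINARY_OP & → 3 & 10 = 2. Stack: [2]
RETURN_VALUE → return 2.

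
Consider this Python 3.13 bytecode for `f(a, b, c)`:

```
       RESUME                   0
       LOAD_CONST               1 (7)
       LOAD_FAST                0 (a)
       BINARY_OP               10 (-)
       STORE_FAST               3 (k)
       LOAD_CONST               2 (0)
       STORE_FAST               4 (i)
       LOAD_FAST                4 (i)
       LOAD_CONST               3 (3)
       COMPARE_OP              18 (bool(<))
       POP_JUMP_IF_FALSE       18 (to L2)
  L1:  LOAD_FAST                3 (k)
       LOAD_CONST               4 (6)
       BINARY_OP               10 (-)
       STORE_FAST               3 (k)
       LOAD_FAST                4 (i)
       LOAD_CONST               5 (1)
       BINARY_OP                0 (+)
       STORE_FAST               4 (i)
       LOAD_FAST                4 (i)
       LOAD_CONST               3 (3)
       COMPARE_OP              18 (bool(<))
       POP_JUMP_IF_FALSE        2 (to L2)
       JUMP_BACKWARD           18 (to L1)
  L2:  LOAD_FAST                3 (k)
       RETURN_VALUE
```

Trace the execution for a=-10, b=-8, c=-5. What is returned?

-1

LOAD_CONST → push 7. Stack: [7]
LOAD_FAST a → push -10. Stack: [7, -10]
BINARY_OP - → 7 - -10 = 17. Stack: [17]
STORE_FAST k → k=17. Stack: []
LOAD_CONST → push 0. Stack: [0]
STORE_FAST i → i=0. Stack: []
LOAD_FAST i → push 0. Stack: [0]
LOAD_CONST → push 3. Stack: [0, 3]
COMPARE_OP bool(<) → 0 vs 3 = True. Stack: [True]
POP_JUMP_IF_FALSE → pop True; no jump. Stack: []
LOAD_FAST k → push 17. Stack: [17]
LOAD_CONST → push 6. Stack: [17, 6]
BINARY_OP - → 17 - 6 = 11. Stack: [11]
STORE_FAST k → k=11. Stack: []
LOAD_FAST i → push 0. Stack: [0]
LOAD_CONST → push 1. Stack: [0, 1]
BINARY_OP + → 0 + 1 = 1. Stack: [1]
STORE_FAST i → i=1. Stack: []
LOAD_FAST i → push 1. Stack: [1]
LOAD_CONST → push 3. Stack: [1, 3]
COMPARE_OP bool(<) → 1 vs 3 = True. Stack: [True]
POP_JUMP_IF_FALSE → pop True; no jump. Stack: []
LOAD_FAST k → push 11. Stack: [11]
LOAD_CONST → push 6. Stack: [11, 6]
BINARY_OP - → 11 - 6 = 5. Stack: [5]
STORE_FAST k → k=5. Stack: []
LOAD_FAST i → push 1. Stack: [1]
LOAD_CONST → push 1. Stack: [1, 1]
BINARY_OP + → 1 + 1 = 2. Stack: [2]
STORE_FAST i → i=2. Stack: []
LOAD_FAST i → push 2. Stack: [2]
LOAD_CONST → push 3. Stack: [2, 3]
COMPARE_OP bool(<) → 2 vs 3 = True. Stack: [True]
POP_JUMP_IF_FALSE → pop True; no jump. Stack: []
LOAD_FAST k → push 5. Stack: [5]
LOAD_CONST → push 6. Stack: [5, 6]
BINARY_OP - → 5 - 6 = -1. Stack: [-1]
STORE_FAST k → k=-1. Stack: []
LOAD_FAST i → push 2. Stack: [2]
LOAD_CONST → push 1. Stack: [2, 1]
BINARY_OP + → 2 + 1 = 3. Stack: [3]
STORE_FAST i → i=3. Stack: []
LOAD_FAST i → push 3. Stack: [3]
LOAD_CONST → push 3. Stack: [3, 3]
COMPARE_OP bool(<) → 3 vs 3 = False. Stack: [False]
POP_JUMP_IF_FALSE → pop False; jump. Stack: []
LOAD_FAST k → push -1. Stack: [-1]
RETURN_VALUE → return -1.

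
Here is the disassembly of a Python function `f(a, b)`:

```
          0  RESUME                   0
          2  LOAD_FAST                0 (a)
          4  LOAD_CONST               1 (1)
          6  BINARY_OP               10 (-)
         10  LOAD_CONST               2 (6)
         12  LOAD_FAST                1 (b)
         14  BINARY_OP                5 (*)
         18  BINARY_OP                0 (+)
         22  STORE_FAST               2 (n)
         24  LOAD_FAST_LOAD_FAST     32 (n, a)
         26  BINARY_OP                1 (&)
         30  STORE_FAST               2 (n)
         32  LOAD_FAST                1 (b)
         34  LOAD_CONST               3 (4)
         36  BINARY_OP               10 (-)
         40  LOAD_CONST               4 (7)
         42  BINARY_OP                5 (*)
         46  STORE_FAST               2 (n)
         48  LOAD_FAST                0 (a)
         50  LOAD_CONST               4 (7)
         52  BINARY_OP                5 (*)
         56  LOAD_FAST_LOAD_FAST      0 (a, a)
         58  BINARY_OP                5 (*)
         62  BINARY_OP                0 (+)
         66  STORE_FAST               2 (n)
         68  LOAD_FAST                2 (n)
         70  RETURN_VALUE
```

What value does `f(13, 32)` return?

LOAD_FAST a → push 13. Stack: [13]
LOAD_CONST → push 1. Stack: [13, 1]
BINARY_OP - → 13 - 1 = 12. Stack: [12]
LOAD_CONST → push 6. Stack: [12, 6]
LOAD_FAST b → push 32. Stack: [12, 6, 32]
BINARY_OP * → 6 * 32 = 192. Stack: [12, 192]
BINARY_OP + → 12 + 192 = 204. Stack: [204]
STORE_FAST n → n=204. Stack: []
LOAD_FAST_LOAD_FAST n,a → push 204,13. Stack: [204, 13]
BINARY_OP & → 204 & 13 = 12. Stack: [12]
STORE_FAST n → n=12. Stack: []
LOAD_FAST b → push 32. Stack: [32]
LOAD_CONST → push 4. Stack: [32, 4]
BINARY_OP - → 32 - 4 = 28. Stack: [28]
LOAD_CONST → push 7. Stack: [28, 7]
BINARY_OP * → 28 * 7 = 196. Stack: [196]
STORE_FAST n → n=196. Stack: []
LOAD_FAST a → push 13. Stack: [13]
LOAD_CONST → push 7. Stack: [13, 7]
BINARY_OP * → 13 * 7 = 91. Stack: [91]
LOAD_FAST_LOAD_FAST a,a → push 13,13. Stack: [91, 13, 13]
BINARY_OP * → 13 * 13 = 169. Stack: [91, 169]
BINARY_OP + → 91 + 169 = 260. Stack: [260]
STORE_FAST n → n=260. Stack: []
LOAD_FAST n → push 260. Stack: [260]
RETURN_VALUE → return 260.

260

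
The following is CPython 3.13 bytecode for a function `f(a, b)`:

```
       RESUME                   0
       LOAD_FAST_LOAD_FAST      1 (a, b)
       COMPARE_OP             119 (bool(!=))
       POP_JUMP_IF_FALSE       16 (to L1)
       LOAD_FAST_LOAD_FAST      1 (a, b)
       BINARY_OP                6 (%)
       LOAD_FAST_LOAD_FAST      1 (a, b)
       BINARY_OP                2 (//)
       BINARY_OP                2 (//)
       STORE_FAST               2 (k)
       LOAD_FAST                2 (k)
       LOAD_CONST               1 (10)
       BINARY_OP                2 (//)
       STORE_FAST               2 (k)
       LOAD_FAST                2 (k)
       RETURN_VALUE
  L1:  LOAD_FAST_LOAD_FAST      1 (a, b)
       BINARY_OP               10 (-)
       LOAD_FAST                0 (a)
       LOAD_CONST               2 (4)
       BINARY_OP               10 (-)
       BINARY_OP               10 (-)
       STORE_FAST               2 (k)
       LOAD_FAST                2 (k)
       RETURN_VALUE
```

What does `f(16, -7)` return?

0

LOAD_FAST_LOAD_FAST a,b → push 16,-7. Stack: [16, -7]
COMPARE_OP bool(!=) → 16 vs -7 = True. Stack: [True]
POP_JUMP_IF_FALSE → pop True; no jump. Stack: []
LOAD_FAST_LOAD_FAST a,b → push 16,-7. Stack: [16, -7]
BINARY_OP % → 16 % -7 = -5. Stack: [-5]
LOAD_FAST_LOAD_FAST a,b → push 16,-7. Stack: [-5, 16, -7]
BINARY_OP // → 16 // -7 = -3. Stack: [-5, -3]
BINARY_OP // → -5 // -3 = 1. Stack: [1]
STORE_FAST k → k=1. Stack: []
LOAD_FAST k → push 1. Stack: [1]
LOAD_CONST → push 10. Stack: [1, 10]
BINARY_OP // → 1 // 10 = 0. Stack: [0]
STORE_FAST k → k=0. Stack: []
LOAD_FAST k → push 0. Stack: [0]
RETURN_VALUE → return 0.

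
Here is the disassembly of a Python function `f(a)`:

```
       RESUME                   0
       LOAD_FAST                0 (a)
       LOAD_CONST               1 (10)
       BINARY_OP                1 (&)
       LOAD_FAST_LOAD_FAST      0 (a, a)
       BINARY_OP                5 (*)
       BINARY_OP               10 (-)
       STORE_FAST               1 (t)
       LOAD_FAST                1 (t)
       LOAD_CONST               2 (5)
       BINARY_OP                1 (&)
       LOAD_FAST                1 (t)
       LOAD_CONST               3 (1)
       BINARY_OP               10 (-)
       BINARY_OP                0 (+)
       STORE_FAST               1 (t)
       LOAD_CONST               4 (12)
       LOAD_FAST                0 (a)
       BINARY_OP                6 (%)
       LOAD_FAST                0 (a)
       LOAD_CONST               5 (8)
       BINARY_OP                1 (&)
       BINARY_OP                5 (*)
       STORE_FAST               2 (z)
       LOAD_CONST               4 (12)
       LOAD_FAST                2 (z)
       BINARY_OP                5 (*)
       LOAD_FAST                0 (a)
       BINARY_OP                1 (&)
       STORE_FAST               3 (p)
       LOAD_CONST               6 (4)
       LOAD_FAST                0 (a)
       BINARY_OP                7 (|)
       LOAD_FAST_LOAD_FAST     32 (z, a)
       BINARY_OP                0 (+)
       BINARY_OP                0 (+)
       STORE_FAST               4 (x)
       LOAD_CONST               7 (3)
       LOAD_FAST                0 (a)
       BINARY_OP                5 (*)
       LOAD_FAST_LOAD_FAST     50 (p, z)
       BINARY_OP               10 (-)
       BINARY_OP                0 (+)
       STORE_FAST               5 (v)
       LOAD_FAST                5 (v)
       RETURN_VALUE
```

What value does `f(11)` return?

25

LOAD_FAST a → push 11. Stack: [11]
LOAD_CONST → push 10. Stack: [11, 10]
BINARY_OP & → 11 & 10 = 10. Stack: [10]
LOAD_FAST_LOAD_FAST a,a → push 11,11. Stack: [10, 11, 11]
BINARY_OP * → 11 * 11 = 121. Stack: [10, 121]
BINARY_OP - → 10 - 121 = -111. Stack: [-111]
STORE_FAST t → t=-111. Stack: []
LOAD_FAST t → push -111. Stack: [-111]
LOAD_CONST → push 5. Stack: [-111, 5]
BINARY_OP & → -111 & 5 = 1. Stack: [1]
LOAD_FAST t → push -111. Stack: [1, -111]
LOAD_CONST → push 1. Stack: [1, -111, 1]
BINARY_OP - → -111 - 1 = -112. Stack: [1, -112]
BINARY_OP + → 1 + -112 = -111. Stack: [-111]
STORE_FAST t → t=-111. Stack: []
LOAD_CONST → push 12. Stack: [12]
LOAD_FAST a → push 11. Stack: [12, 11]
BINARY_OP % → 12 % 11 = 1. Stack: [1]
LOAD_FAST a → push 11. Stack: [1, 11]
LOAD_CONST → push 8. Stack: [1, 11, 8]
BINARY_OP & → 11 & 8 = 8. Stack: [1, 8]
BINARY_OP * → 1 * 8 = 8. Stack: [8]
STORE_FAST z → z=8. Stack: []
LOAD_CONST → push 12. Stack: [12]
LOAD_FAST z → push 8. Stack: [12, 8]
BINARY_OP * → 12 * 8 = 96. Stack: [96]
LOAD_FAST a → push 11. Stack: [96, 11]
BINARY_OP & → 96 & 11 = 0. Stack: [0]
STORE_FAST p → p=0. Stack: []
LOAD_CONST → push 4. Stack: [4]
LOAD_FAST a → push 11. Stack: [4, 11]
BINARY_OP | → 4 | 11 = 15. Stack: [15]
LOAD_FAST_LOAD_FAST z,a → push 8,11. Stack: [15, 8, 11]
BINARY_OP + → 8 + 11 = 19. Stack: [15, 19]
BINARY_OP + → 15 + 19 = 34. Stack: [34]
STORE_FAST x → x=34. Stack: []
LOAD_CONST → push 3. Stack: [3]
LOAD_FAST a → push 11. Stack: [3, 11]
BINARY_OP * → 3 * 11 = 33. Stack: [33]
LOAD_FAST_LOAD_FAST p,z → push 0,8. Stack: [33, 0, 8]
BINARY_OP - → 0 - 8 = -8. Stack: [33, -8]
BINARY_OP + → 33 + -8 = 25. Stack: [25]
STORE_FAST v → v=25. Stack: []
LOAD_FAST v → push 25. Stack: [25]
RETURN_VALUE → return 25.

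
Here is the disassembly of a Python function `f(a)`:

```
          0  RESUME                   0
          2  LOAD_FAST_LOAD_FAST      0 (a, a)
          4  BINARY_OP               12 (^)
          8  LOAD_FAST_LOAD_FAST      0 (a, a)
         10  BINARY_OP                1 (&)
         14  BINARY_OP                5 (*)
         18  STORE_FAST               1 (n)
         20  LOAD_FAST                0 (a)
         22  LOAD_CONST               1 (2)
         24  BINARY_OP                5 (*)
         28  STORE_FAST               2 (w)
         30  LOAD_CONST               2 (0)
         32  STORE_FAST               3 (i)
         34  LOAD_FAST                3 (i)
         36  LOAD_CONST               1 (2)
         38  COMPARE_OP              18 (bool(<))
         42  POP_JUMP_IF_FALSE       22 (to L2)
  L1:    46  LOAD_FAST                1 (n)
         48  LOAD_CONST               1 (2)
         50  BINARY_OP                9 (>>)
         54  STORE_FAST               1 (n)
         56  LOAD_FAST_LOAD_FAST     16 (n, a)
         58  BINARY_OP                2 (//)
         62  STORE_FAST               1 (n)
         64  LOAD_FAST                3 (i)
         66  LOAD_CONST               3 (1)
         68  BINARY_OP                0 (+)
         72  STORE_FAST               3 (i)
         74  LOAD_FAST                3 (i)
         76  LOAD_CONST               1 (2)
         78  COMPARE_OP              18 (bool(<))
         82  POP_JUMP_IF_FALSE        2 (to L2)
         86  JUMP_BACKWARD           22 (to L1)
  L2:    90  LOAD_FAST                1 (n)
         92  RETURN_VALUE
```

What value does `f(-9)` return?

0

LOAD_FAST_LOAD_FAST a,a → push -9,-9. Stack: [-9, -9]
BINARY_OP ^ → -9 ^ -9 = 0. Stack: [0]
LOAD_FAST_LOAD_FAST a,a → push -9,-9. Stack: [0, -9, -9]
BINARY_OP & → -9 & -9 = -9. Stack: [0, -9]
BINARY_OP * → 0 * -9 = 0. Stack: [0]
STORE_FAST n → n=0. Stack: []
LOAD_FAST a → push -9. Stack: [-9]
LOAD_CONST → push 2. Stack: [-9, 2]
BINARY_OP * → -9 * 2 = -18. Stack: [-18]
STORE_FAST w → w=-18. Stack: []
LOAD_CONST → push 0. Stack: [0]
STORE_FAST i → i=0. Stack: []
LOAD_FAST i → push 0. Stack: [0]
LOAD_CONST → push 2. Stack: [0, 2]
COMPARE_OP bool(<) → 0 vs 2 = True. Stack: [True]
POP_JUMP_IF_FALSE → pop True; no jump. Stack: []
LOAD_FAST n → push 0. Stack: [0]
LOAD_CONST → push 2. Stack: [0, 2]
BINARY_OP >> → 0 >> 2 = 0. Stack: [0]
STORE_FAST n → n=0. Stack: []
LOAD_FAST_LOAD_FAST n,a → push 0,-9. Stack: [0, -9]
BINARY_OP // → 0 // -9 = 0. Stack: [0]
STORE_FAST n → n=0. Stack: []
LOAD_FAST i → push 0. Stack: [0]
LOAD_CONST → push 1. Stack: [0, 1]
BINARY_OP + → 0 + 1 = 1. Stack: [1]
STORE_FAST i → i=1. Stack: []
LOAD_FAST i → push 1. Stack: [1]
LOAD_CONST → push 2. Stack: [1, 2]
COMPARE_OP bool(<) → 1 vs 2 = True. Stack: [True]
POP_JUMP_IF_FALSE → pop True; no jump. Stack: []
LOAD_FAST n → push 0. Stack: [0]
LOAD_CONST → push 2. Stack: [0, 2]
BINARY_OP >> → 0 >> 2 = 0. Stack: [0]
STORE_FAST n → n=0. Stack: []
LOAD_FAST_LOAD_FAST n,a → push 0,-9. Stack: [0, -9]
BINARY_OP // → 0 // -9 = 0. Stack: [0]
STORE_FAST n → n=0. Stack: []
LOAD_FAST i → push 1. Stack: [1]
LOAD_CONST → push 1. Stack: [1, 1]
BINARY_OP + → 1 + 1 = 2. Stack: [2]
STORE_FAST i → i=2. Stack: []
LOAD_FAST i → push 2. Stack: [2]
LOAD_CONST → push 2. Stack: [2, 2]
COMPARE_OP bool(<) → 2 vs 2 = False. Stack: [False]
POP_JUMP_IF_FALSE → pop False; jump. Stack: []
LOAD_FAST n → push 0. Stack: [0]
RETURN_VALUE → return 0.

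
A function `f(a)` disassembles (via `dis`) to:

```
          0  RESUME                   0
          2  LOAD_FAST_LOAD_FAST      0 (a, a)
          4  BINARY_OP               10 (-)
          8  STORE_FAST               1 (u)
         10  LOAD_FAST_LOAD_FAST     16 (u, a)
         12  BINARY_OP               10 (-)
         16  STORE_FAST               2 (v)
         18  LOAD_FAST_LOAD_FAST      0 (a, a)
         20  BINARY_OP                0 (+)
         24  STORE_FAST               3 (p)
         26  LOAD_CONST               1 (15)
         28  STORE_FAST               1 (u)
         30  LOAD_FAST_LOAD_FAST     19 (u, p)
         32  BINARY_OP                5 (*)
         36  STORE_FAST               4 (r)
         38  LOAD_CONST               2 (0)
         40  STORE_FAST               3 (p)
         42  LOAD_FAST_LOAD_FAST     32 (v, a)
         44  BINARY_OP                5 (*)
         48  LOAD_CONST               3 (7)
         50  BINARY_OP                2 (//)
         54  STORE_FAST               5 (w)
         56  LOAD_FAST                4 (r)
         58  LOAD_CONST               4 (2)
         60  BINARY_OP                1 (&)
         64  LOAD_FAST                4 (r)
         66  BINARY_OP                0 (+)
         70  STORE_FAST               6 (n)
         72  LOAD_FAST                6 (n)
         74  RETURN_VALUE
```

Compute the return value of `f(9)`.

272

LOAD_FAST_LOAD_FAST a,a → push 9,9. Stack: [9, 9]
BINARY_OP - → 9 - 9 = 0. Stack: [0]
STORE_FAST u → u=0. Stack: []
LOAD_FAST_LOAD_FAST u,a → push 0,9. Stack: [0, 9]
BINARY_OP - → 0 - 9 = -9. Stack: [-9]
STORE_FAST v → v=-9. Stack: []
LOAD_FAST_LOAD_FAST a,a → push 9,9. Stack: [9, 9]
BINARY_OP + → 9 + 9 = 18. Stack: [18]
STORE_FAST p → p=18. Stack: []
LOAD_CONST → push 15. Stack: [15]
STORE_FAST u → u=15. Stack: []
LOAD_FAST_LOAD_FAST u,p → push 15,18. Stack: [15, 18]
BINARY_OP * → 15 * 18 = 270. Stack: [270]
STORE_FAST r → r=270. Stack: []
LOAD_CONST → push 0. Stack: [0]
STORE_FAST p → p=0. Stack: []
LOAD_FAST_LOAD_FAST v,a → push -9,9. Stack: [-9, 9]
BINARY_OP * → -9 * 9 = -81. Stack: [-81]
LOAD_CONST → push 7. Stack: [-81, 7]
BINARY_OP // → -81 // 7 = -12. Stack: [-12]
STORE_FAST w → w=-12. Stack: []
LOAD_FAST r → push 270. Stack: [270]
LOAD_CONST → push 2. Stack: [270, 2]
BINARY_OP & → 270 & 2 = 2. Stack: [2]
LOAD_FAST r → push 270. Stack: [2, 270]
BINARY_OP + → 2 + 270 = 272. Stack: [272]
STORE_FAST n → n=272. Stack: []
LOAD_FAST n → push 272. Stack: [272]
RETURN_VALUE → return 272.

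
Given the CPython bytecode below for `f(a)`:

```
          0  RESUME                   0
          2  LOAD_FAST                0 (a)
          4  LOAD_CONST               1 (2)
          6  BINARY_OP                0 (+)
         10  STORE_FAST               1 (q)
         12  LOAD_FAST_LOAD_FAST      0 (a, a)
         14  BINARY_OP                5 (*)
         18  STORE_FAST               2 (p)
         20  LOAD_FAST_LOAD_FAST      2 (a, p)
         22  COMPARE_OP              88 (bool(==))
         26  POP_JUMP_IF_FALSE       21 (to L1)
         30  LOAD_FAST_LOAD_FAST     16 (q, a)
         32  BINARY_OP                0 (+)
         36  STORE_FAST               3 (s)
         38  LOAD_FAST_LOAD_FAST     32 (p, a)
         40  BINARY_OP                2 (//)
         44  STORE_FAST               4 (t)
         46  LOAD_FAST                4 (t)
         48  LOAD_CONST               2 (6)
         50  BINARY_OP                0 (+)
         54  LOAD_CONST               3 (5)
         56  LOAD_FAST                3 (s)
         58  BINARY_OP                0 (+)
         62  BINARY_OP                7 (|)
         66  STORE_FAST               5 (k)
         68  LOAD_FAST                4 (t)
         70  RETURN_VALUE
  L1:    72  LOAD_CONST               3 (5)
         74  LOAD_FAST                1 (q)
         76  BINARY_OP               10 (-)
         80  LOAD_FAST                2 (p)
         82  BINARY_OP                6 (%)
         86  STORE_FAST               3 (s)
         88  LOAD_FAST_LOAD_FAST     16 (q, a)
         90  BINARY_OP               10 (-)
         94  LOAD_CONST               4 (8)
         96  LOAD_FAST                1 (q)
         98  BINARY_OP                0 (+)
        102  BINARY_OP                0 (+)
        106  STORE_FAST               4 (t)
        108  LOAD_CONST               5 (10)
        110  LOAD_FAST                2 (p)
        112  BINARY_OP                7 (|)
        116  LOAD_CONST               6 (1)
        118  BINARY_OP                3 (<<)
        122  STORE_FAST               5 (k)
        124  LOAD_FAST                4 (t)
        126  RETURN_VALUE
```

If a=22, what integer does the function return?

34

LOAD_FAST a → push 22. Stack: [22]
LOAD_CONST → push 2. Stack: [22, 2]
BINARY_OP + → 22 + 2 = 24. Stack: [24]
STORE_FAST q → q=24. Stack: []
LOAD_FAST_LOAD_FAST a,a → push 22,22. Stack: [22, 22]
BINARY_OP * → 22 * 22 = 484. Stack: [484]
STORE_FAST p → p=484. Stack: []
LOAD_FAST_LOAD_FAST a,p → push 22,484. Stack: [22, 484]
COMPARE_OP bool(==) → 22 vs 484 = False. Stack: [False]
POP_JUMP_IF_FALSE → pop False; jump. Stack: []
LOAD_CONST → push 5. Stack: [5]
LOAD_FAST q → push 24. Stack: [5, 24]
BINARY_OP - → 5 - 24 = -19. Stack: [-19]
LOAD_FAST p → push 484. Stack: [-19, 484]
BINARY_OP % → -19 % 484 = 465. Stack: [465]
STORE_FAST s → s=465. Stack: []
LOAD_FAST_LOAD_FAST q,a → push 24,22. Stack: [24, 22]
BINARY_OP - → 24 - 22 = 2. Stack: [2]
LOAD_CONST → push 8. Stack: [2, 8]
LOAD_FAST q → push 24. Stack: [2, 8, 24]
BINARY_OP + → 8 + 24 = 32. Stack: [2, 32]
BINARY_OP + → 2 + 32 = 34. Stack: [34]
STORE_FAST t → t=34. Stack: []
LOAD_CONST → push 10. Stack: [10]
LOAD_FAST p → push 484. Stack: [10, 484]
BINARY_OP | → 10 | 484 = 494. Stack: [494]
LOAD_CONST → push 1. Stack: [494, 1]
BINARY_OP << → 494 << 1 = 988. Stack: [988]
STORE_FAST k → k=988. Stack: []
LOAD_FAST t → push 34. Stack: [34]
RETURN_VALUE → return 34.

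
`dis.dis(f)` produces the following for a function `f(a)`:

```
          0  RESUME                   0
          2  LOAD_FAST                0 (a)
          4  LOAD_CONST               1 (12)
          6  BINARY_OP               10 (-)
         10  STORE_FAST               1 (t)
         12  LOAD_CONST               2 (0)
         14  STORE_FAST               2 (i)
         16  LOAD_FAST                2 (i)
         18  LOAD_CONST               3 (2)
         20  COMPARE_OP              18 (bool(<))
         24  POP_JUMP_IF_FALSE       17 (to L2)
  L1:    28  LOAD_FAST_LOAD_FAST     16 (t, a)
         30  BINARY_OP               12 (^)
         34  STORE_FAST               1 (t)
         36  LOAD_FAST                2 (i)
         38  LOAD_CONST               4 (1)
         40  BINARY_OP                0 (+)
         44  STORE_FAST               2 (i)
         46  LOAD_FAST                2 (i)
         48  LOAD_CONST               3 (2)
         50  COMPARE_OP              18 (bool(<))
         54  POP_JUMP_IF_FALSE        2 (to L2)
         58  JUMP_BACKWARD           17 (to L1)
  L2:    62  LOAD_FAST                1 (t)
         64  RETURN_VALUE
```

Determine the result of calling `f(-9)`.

-21

LOAD_FAST a → push -9. Stack: [-9]
LOAD_CONST → push 12. Stack: [-9, 12]
BINARY_OP - → -9 - 12 = -21. Stack: [-21]
STORE_FAST t → t=-21. Stack: []
LOAD_CONST → push 0. Stack: [0]
STORE_FAST i → i=0. Stack: []
LOAD_FAST i → push 0. Stack: [0]
LOAD_CONST → push 2. Stack: [0, 2]
COMPARE_OP bool(<) → 0 vs 2 = True. Stack: [True]
POP_JUMP_IF_FALSE → pop True; no jump. Stack: []
LOAD_FAST_LOAD_FAST t,a → push -21,-9. Stack: [-21, -9]
BINARY_OP ^ → -21 ^ -9 = 28. Stack: [28]
STORE_FAST t → t=28. Stack: []
LOAD_FAST i → push 0. Stack: [0]
LOAD_CONST → push 1. Stack: [0, 1]
BINARY_OP + → 0 + 1 = 1. Stack: [1]
STORE_FAST i → i=1. Stack: []
LOAD_FAST i → push 1. Stack: [1]
LOAD_CONST → push 2. Stack: [1, 2]
COMPARE_OP bool(<) → 1 vs 2 = True. Stack: [True]
POP_JUMP_IF_FALSE → pop True; no jump. Stack: []
LOAD_FAST_LOAD_FAST t,a → push 28,-9. Stack: [28, -9]
BINARY_OP ^ → 28 ^ -9 = -21. Stack: [-21]
STORE_FAST t → t=-21. Stack: []
LOAD_FAST i → push 1. Stack: [1]
LOAD_CONST → push 1. Stack: [1, 1]
BINARY_OP + → 1 + 1 = 2. Stack: [2]
STORE_FAST i → i=2. Stack: []
LOAD_FAST i → push 2. Stack: [2]
LOAD_CONST → push 2. Stack: [2, 2]
COMPARE_OP bool(<) → 2 vs 2 = False. Stack: [False]
POP_JUMP_IF_FALSE → pop False; jump. Stack: []
LOAD_FAST t → push -21. Stack: [-21]
RETURN_VALUE → return -21.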